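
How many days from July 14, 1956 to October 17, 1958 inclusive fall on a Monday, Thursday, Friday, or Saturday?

472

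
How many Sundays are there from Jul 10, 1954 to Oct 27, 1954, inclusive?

16

Jul 10, 1954 is a Saturday.
The range spans 110 days (inclusive of both endpoints).
110 = 7 × 15 + 5, so there are 15 full weeks plus 5 extra days.
Each full week contributes one Sunday: 15 so far.
The 5 extra days are Sat, Sun, Mon, Tue, Wed — 1 of them qualifies.
Total: 15 + 1 = 16.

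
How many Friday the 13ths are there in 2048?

2

The 13th falls on a Friday when the month's 13th has weekday Fri.
Jan 13 is Mon; Feb 13 is Thu; Mar 13 is Fri ✓; Apr 13 is Mon; May 13 is Wed; Jun 13 is Sat; Jul 13 is Mon; Aug 13 is Thu; Sep 13 is Sun; Oct 13 is Tue; Nov 13 is Fri ✓; Dec 13 is Sun.
Friday the 13ths: Mar, Nov.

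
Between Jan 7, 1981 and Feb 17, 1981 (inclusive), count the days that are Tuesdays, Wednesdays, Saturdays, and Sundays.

24

Jan 7, 1981 is a Wednesday.
From Jan 7, 1981 to Feb 17, 1981 is 42 days inclusive.
42 = 7 × 6, so the span is exactly 6 full weeks.
Each full week contributes 4 days from the set (Tue, Wed, Sat, Sun): 6 × 4 = 24.
Total: 24.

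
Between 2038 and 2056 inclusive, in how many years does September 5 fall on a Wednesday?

2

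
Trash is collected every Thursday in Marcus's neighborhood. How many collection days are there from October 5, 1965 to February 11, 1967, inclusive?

71 Thursdays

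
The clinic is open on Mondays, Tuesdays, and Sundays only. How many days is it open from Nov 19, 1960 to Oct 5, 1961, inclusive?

138

Nov 19, 1960 is a Saturday.
From Nov 19, 1960 to Oct 5, 1961 is 321 days inclusive.
321 = 7 × 45 + 6, so there are 45 full weeks plus 6 extra days.
Each full week contributes 3 days from the set (Mon, Tue, Sun): 45 × 3 = 135.
The 6 extra days are Saturday, Sunday, Monday, Tuesday, Wednesday, Thursday — 3 of them qualify.
Total: 135 + 3 = 138.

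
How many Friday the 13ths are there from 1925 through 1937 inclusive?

24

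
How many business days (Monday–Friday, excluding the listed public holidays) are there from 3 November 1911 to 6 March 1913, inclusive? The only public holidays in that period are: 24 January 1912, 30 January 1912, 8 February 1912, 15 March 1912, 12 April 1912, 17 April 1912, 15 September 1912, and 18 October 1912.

3 November 1911 is a Friday.
That's 490 days from start to end, counting both.
490 = 7 × 70, so the span is exactly 70 full weeks.
Each full week contributes 5 weekdays (Mon–Fri): 70 × 5 = 350.
Holidays: 24 January 1912 (Wed); 30 January 1912 (Tue); 8 February 1912 (Thu); 15 March 1912 (Fri); 12 April 1912 (Fri); 17 April 1912 (Wed); 15 September 1912 (Sun); 18 October 1912 (Fri).
7 of the 8 holidays fall on weekdays; the rest are weekends and were already excluded.
Business days: 350 − 7 = 343.

343 business days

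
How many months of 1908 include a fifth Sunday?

4

A month has five Sundays exactly when Sunday falls within its first (length − 28) days.
Jan: 31 days, starts Wed → 5 of Wed, Thu, Fri
Feb: 29 days, starts Sat → 5 of Sat
Mar: 31 days, starts Sun → 5 of Sun, Mon, Tue ✓
Apr: 30 days, starts Wed → 5 of Wed, Thu
May: 31 days, starts Fri → 5 of Fri, Sat, Sun ✓
Jun: 30 days, starts Mon → 5 of Mon, Tue
Jul: 31 days, starts Wed → 5 of Wed, Thu, Fri
Aug: 31 days, starts Sat → 5 of Sat, Sun, Mon ✓
Sep: 30 days, starts Tue → 5 of Tue, Wed
Oct: 31 days, starts Thu → 5 of Thu, Fri, Sat
Nov: 30 days, starts Sun → 5 of Sun, Mon ✓
Dec: 31 days, starts Tue → 5 of Tue, Wed, Thu
Months with five Sundays: Mar, May, Aug, Nov.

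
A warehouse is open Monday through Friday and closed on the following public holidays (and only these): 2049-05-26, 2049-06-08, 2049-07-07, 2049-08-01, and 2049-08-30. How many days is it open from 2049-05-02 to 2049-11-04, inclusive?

130

2049-05-02 is a Sunday.
The range spans 187 days (inclusive of both endpoints).
187 = 7 × 26 + 5, so there are 26 full weeks plus 5 extra days.
Each full week contributes 5 weekdays (Mon–Fri): 26 × 5 = 130.
The 5 extra days are Sunday, Monday, Tuesday, Wednesday, Thursday — 4 of them qualify.
Total: 130 + 4 = 134.
Holidays: 2049-05-26 (Wed); 2049-06-08 (Tue); 2049-07-07 (Wed); 2049-08-01 (Sun); 2049-08-30 (Mon).
4 of the 5 holidays fall on weekdays; the rest are weekends and were already excluded.
Business days: 134 − 4 = 130.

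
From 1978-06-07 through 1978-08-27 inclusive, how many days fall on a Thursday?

1978-06-07 is a Wednesday.
That's 82 days from start to end, counting both.
82 = 7 × 11 + 5, so there are 11 full weeks plus 5 extra days.
Each full week contributes one Thursday: 11 so far.
The 5 extra days are Wed, Thu, Fri, Sat, Sun — 1 of them qualifies.
Total: 11 + 1 = 12.

12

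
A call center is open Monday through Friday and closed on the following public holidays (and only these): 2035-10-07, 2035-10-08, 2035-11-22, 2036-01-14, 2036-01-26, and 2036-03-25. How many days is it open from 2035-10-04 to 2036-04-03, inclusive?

2035-10-04 is a Thursday.
From 2035-10-04 to 2036-04-03 is 183 days inclusive.
183 = 7 × 26 + 1, so there are 26 full weeks plus 1 extra day.
Each full week contributes 5 weekdays (Mon–Fri): 26 × 5 = 130.
The 1 extra day is Thu — 1 of them qualifies.
Total: 130 + 1 = 131.
Holidays: 2035-10-07 (Sun); 2035-10-08 (Mon); 2035-11-22 (Thu); 2036-01-14 (Mon); 2036-01-26 (Sat); 2036-03-25 (Tue).
4 of the 6 holidays fall on weekdays; the rest are weekends and were already excluded.
Business days: 131 − 4 = 127.

127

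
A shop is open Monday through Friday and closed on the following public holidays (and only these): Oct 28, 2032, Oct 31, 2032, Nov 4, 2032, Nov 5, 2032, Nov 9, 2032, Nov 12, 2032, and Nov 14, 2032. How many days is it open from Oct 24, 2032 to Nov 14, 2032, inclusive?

10

Oct 24, 2032 is a Sunday.
That's 22 days from start to end, counting both.
22 = 7 × 3 + 1, so there are 3 full weeks plus 1 extra day.
Each full week contributes 5 weekdays (Mon–Fri): 3 × 5 = 15.
The 1 extra day is Sun — none qualify.
Total: 15 + 0 = 15.
Holidays: Oct 28, 2032 (Thu); Oct 31, 2032 (Sun); Nov 4, 2032 (Thu); Nov 5, 2032 (Fri); Nov 9, 2032 (Tue); Nov 12, 2032 (Fri); Nov 14, 2032 (Sun).
5 of the 7 holidays fall on weekdays; the rest are weekends and were already excluded.
Business days: 15 − 5 = 10.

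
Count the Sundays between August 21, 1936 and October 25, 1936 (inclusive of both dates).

10 Sundays

August 21, 1936 is a Friday.
From August 21, 1936 to October 25, 1936 is 66 days inclusive.
66 = 7 × 9 + 3, so there are 9 full weeks plus 3 extra days.
Each full week contributes one Sunday: 9 so far.
The 3 extra days are Fri, Sat, Sun — 1 of them qualifies.
Total: 9 + 1 = 10.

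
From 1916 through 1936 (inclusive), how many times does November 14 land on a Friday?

Day of week of November 14 in each year:
1916: Tue, 1917: Wed, 1918: Thu, 1919: Fri ✓, 1920: Sun, 1921: Mon, 1922: Tue, 1923: Wed, 1924: Fri ✓, 1925: Sat, 1926: Sun, 1927: Mon, 1928: Wed, 1929: Thu, 1930: Fri ✓, 1931: Sat, 1932: Mon, 1933: Tue, 1934: Wed, 1935: Thu, 1936: Sat
Fridays: 1919, 1924, 1930.

3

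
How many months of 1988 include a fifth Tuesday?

A month has five Tuesdays exactly when Tuesday falls within its first (length − 28) days.
Jan: 31 days, starts Fri → 5 of Fri, Sat, Sun
Feb: 29 days, starts Mon → 5 of Mon
Mar: 31 days, starts Tue → 5 of Tue, Wed, Thu ✓
Apr: 30 days, starts Fri → 5 of Fri, Sat
May: 31 days, starts Sun → 5 of Sun, Mon, Tue ✓
Jun: 30 days, starts Wed → 5 of Wed, Thu
Jul: 31 days, starts Fri → 5 of Fri, Sat, Sun
Aug: 31 days, starts Mon → 5 of Mon, Tue, Wed ✓
Sep: 30 days, starts Thu → 5 of Thu, Fri
Oct: 31 days, starts Sat → 5 of Sat, Sun, Mon
Nov: 30 days, starts Tue → 5 of Tue, Wed ✓
Dec: 31 days, starts Thu → 5 of Thu, Fri, Sat
Months with five Tuesdays: Mar, May, Aug, Nov.

4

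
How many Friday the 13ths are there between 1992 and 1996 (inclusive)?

Friday-the-13ths by year:
1992: Mar, Nov
1993: Aug
1994: May
1995: Jan, Oct
1996: Sep, Dec

8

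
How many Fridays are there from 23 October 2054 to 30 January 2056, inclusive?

67

23 October 2054 is a Friday.
The range spans 465 days (inclusive of both endpoints).
465 = 7 × 66 + 3, so there are 66 full weeks plus 3 extra days.
Each full week contributes one Friday: 66 so far.
The 3 extra days are Friday, Saturday, Sunday — 1 of them qualifies.
Total: 66 + 1 = 67.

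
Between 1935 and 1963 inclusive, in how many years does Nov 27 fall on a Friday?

Day of week of November 27 in each year:
1935: Wed, 1936: Fri ✓, 1937: Sat, 1938: Sun, 1939: Mon, 1940: Wed, 1941: Thu, 1942: Fri ✓, 1943: Sat, 1944: Mon, 1945: Tue, 1946: Wed, 1947: Thu, 1948: Sat, 1949: Sun, 1950: Mon, 1951: Tue, 1952: Thu, 1953: Fri ✓, 1954: Sat, 1955: Sun, 1956: Tue, 1957: Wed, 1958: Thu, 1959: Fri ✓, 1960: Sun, 1961: Mon, 1962: Tue, 1963: Wed
Fridays: 1936, 1942, 1953, 1959.

4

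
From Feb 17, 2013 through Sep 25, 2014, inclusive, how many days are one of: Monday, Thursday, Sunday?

252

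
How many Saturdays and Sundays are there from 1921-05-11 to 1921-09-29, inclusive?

40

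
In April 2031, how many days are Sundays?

4

1 April 2031 is a Tuesday.
The range spans 30 days (inclusive of both endpoints).
30 = 7 × 4 + 2, so there are 4 full weeks plus 2 extra days.
Each full week contributes one Sunday: 4 so far.
The 2 extra days are Tuesday, Wednesday — none qualify.
Total: 4 + 0 = 4.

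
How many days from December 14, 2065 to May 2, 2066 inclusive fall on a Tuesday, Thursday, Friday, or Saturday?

80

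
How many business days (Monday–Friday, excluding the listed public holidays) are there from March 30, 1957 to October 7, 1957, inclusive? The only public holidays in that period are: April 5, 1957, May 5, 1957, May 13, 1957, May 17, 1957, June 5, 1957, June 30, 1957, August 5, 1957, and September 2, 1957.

130 business days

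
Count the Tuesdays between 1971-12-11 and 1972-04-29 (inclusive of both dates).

20

1971-12-11 is a Saturday.
The range spans 141 days (inclusive of both endpoints).
141 = 7 × 20 + 1, so there are 20 full weeks plus 1 extra day.
Each full week contributes one Tuesday: 20 so far.
The 1 extra day is Saturday — none qualify.
Total: 20 + 0 = 20.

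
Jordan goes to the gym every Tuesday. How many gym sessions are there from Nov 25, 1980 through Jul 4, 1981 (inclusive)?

32

Nov 25, 1980 is a Tuesday.
The range spans 222 days (inclusive of both endpoints).
222 = 7 × 31 + 5, so there are 31 full weeks plus 5 extra days.
Each full week contributes one Tuesday: 31 so far.
The 5 extra days are Tuesday, Wednesday, Thursday, Friday, Saturday — 1 of them qualifies.
Total: 31 + 1 = 32.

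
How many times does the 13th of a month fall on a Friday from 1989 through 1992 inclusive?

Friday-the-13ths by year:
1989: Jan, Oct
1990: Apr, Jul
1991: Sep, Dec
1992: Mar, Nov

8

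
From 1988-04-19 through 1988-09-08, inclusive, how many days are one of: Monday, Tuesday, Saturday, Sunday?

1988-04-19 is a Tuesday.
That's 143 days from start to end, counting both.
143 = 7 × 20 + 3, so there are 20 full weeks plus 3 extra days.
Each full week contributes 4 days from the set (Mon, Tue, Sat, Sun): 20 × 4 = 80.
The 3 extra days are Tue, Wed, Thu — 1 of them qualifies.
Total: 80 + 1 = 81.

81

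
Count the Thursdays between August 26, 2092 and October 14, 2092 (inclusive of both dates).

7 Thursdays

August 26, 2092 is a Tuesday.
That's 50 days from start to end, counting both.
50 = 7 × 7 + 1, so there are 7 full weeks plus 1 extra day.
Each full week contributes one Thursday: 7 so far.
The 1 extra day is Tuesday — none qualify.
Total: 7 + 0 = 7.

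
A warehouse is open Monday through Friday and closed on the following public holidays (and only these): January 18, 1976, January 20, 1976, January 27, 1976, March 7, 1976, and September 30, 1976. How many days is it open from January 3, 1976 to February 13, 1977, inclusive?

287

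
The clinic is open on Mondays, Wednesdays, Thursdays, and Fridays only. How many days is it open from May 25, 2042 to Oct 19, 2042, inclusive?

84

May 25, 2042 is a Sunday.
That's 148 days from start to end, counting both.
148 = 7 × 21 + 1, so there are 21 full weeks plus 1 extra day.
Each full week contributes 4 days from the set (Mon, Wed, Thu, Fri): 21 × 4 = 84.
The 1 extra day is Sunday — none qualify.
Total: 84 + 0 = 84.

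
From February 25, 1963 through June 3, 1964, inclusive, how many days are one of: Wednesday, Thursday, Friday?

199

February 25, 1963 is a Monday.
That's 465 days from start to end, counting both.
465 = 7 × 66 + 3, so there are 66 full weeks plus 3 extra days.
Each full week contributes 3 days from the set (Wed, Thu, Fri): 66 × 3 = 198.
The 3 extra days are Monday, Tuesday, Wednesday — 1 of them qualifies.
Total: 198 + 1 = 199.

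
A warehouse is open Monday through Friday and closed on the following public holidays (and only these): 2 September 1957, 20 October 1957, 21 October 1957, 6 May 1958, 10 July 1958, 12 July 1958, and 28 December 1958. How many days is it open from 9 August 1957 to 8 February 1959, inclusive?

9 August 1957 is a Friday.
The range spans 549 days (inclusive of both endpoints).
549 = 7 × 78 + 3, so there are 78 full weeks plus 3 extra days.
Each full week contributes 5 weekdays (Mon–Fri): 78 × 5 = 390.
The 3 extra days are Friday, Saturday, Sunday — 1 of them qualifies.
Total: 390 + 1 = 391.
Holidays: 2 September 1957 (Mon); 20 October 1957 (Sun); 21 October 1957 (Mon); 6 May 1958 (Tue); 10 July 1958 (Thu); 12 July 1958 (Sat); 28 December 1958 (Sun).
4 of the 7 holidays fall on weekdays; the rest are weekends and were already excluded.
Business days: 391 − 4 = 387.

387 working days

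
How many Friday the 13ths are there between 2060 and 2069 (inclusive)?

Friday-the-13ths by year:
2060: Feb, Aug
2061: May
2062: Jan, Oct
2063: Apr, Jul
2064: Jun
2065: Feb, Mar, Nov
2066: Aug
2067: May
2068: Jan, Apr, Jul
2069: Sep, Dec

18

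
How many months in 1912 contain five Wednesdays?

A month has five Wednesdays exactly when Wednesday falls within its first (length − 28) days.
Jan: 31 days, starts Mon → 5 of Mon, Tue, Wed ✓
Feb: 29 days, starts Thu → 5 of Thu
Mar: 31 days, starts Fri → 5 of Fri, Sat, Sun
Apr: 30 days, starts Mon → 5 of Mon, Tue
May: 31 days, starts Wed → 5 of Wed, Thu, Fri ✓
Jun: 30 days, starts Sat → 5 of Sat, Sun
Jul: 31 days, starts Mon → 5 of Mon, Tue, Wed ✓
Aug: 31 days, starts Thu → 5 of Thu, Fri, Sat
Sep: 30 days, starts Sun → 5 of Sun, Mon
Oct: 31 days, starts Tue → 5 of Tue, Wed, Thu ✓
Nov: 30 days, starts Fri → 5 of Fri, Sat
Dec: 31 days, starts Sun → 5 of Sun, Mon, Tue
Months with five Wednesdays: Jan, May, Jul, Oct.

4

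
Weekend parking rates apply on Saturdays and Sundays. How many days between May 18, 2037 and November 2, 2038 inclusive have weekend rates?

152

May 18, 2037 is a Monday.
The range spans 534 days (inclusive of both endpoints).
534 = 7 × 76 + 2, so there are 76 full weeks plus 2 extra days.
Each full week contributes 2 weekend days (Sat, Sun): 76 × 2 = 152.
The 2 extra days are Monday, Tuesday — none qualify.
Total: 152 + 0 = 152.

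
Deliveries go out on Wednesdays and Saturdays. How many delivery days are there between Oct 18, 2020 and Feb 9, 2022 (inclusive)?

137

Oct 18, 2020 is a Sunday.
From Oct 18, 2020 to Feb 9, 2022 is 480 days inclusive.
480 = 7 × 68 + 4, so there are 68 full weeks plus 4 extra days.
Each full week contributes 2 days from the set (Wed, Sat): 68 × 2 = 136.
The 4 extra days are Sunday, Monday, Tuesday, Wednesday — 1 of them qualifies.
Total: 136 + 1 = 137.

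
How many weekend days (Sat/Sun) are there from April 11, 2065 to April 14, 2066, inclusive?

106

April 11, 2065 is a Saturday.
The range spans 369 days (inclusive of both endpoints).
369 = 7 × 52 + 5, so there are 52 full weeks plus 5 extra days.
Each full week contributes 2 weekend days (Sat, Sun): 52 × 2 = 104.
The 5 extra days are Sat, Sun, Mon, Tue, Wed — 2 of them qualify.
Total: 104 + 2 = 106.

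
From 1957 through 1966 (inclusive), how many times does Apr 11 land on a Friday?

1

Day of week of April 11 in each year:
1957: Thu, 1958: Fri ✓, 1959: Sat, 1960: Mon, 1961: Tue, 1962: Wed, 1963: Thu, 1964: Sat, 1965: Sun, 1966: Mon
Fridays: 1958.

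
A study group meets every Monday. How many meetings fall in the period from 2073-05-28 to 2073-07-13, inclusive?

2073-05-28 is a Sunday.
That's 47 days from start to end, counting both.
47 = 7 × 6 + 5, so there are 6 full weeks plus 5 extra days.
Each full week contributes one Monday: 6 so far.
The 5 extra days are Sun, Mon, Tue, Wed, Thu — 1 of them qualifies.
Total: 6 + 1 = 7.

7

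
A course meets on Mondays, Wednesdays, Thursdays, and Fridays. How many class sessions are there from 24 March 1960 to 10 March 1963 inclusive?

24 March 1960 is a Thursday.
The range spans 1082 days (inclusive of both endpoints).
1082 = 7 × 154 + 4, so there are 154 full weeks plus 4 extra days.
Each full week contributes 4 days from the set (Mon, Wed, Thu, Fri): 154 × 4 = 616.
The 4 extra days are Thursday, Friday, Saturday, Sunday — 2 of them qualify.
Total: 616 + 2 = 618.

618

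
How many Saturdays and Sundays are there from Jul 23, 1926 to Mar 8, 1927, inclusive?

66

Jul 23, 1926 is a Friday.
The range spans 229 days (inclusive of both endpoints).
229 = 7 × 32 + 5, so there are 32 full weeks plus 5 extra days.
Each full week contributes 2 weekend days (Sat, Sun): 32 × 2 = 64.
The 5 extra days are Friday, Saturday, Sunday, Monday, Tuesday — 2 of them qualify.
Total: 64 + 2 = 66.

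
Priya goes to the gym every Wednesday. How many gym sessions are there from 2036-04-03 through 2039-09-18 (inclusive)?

2036-04-03 is a Thursday.
From 2036-04-03 to 2039-09-18 is 1264 days inclusive.
1264 = 7 × 180 + 4, so there are 180 full weeks plus 4 extra days.
Each full week contributes one Wednesday: 180 so far.
The 4 extra days are Thu, Fri, Sat, Sun — none qualify.
Total: 180 + 0 = 180.

180 Wednesdays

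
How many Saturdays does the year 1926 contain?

52

1926-01-01 is a Friday.
From 1926-01-01 to 1926-12-31 is 365 days inclusive.
365 = 7 × 52 + 1, so there are 52 full weeks plus 1 extra day.
Each full week contributes one Saturday: 52 so far.
The 1 extra day is Fri — none qualify.
Total: 52 + 0 = 52.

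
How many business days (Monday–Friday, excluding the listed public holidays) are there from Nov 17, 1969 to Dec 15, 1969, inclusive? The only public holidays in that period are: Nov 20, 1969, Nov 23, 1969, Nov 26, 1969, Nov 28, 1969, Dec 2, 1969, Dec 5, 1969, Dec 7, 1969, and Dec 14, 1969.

Nov 17, 1969 is a Monday.
That's 29 days from start to end, counting both.
29 = 7 × 4 + 1, so there are 4 full weeks plus 1 extra day.
Each full week contributes 5 weekdays (Mon–Fri): 4 × 5 = 20.
The 1 extra day is Mon — 1 of them qualifies.
Total: 20 + 1 = 21.
Holidays: Nov 20, 1969 (Thu); Nov 23, 1969 (Sun); Nov 26, 1969 (Wed); Nov 28, 1969 (Fri); Dec 2, 1969 (Tue); Dec 5, 1969 (Fri); Dec 7, 1969 (Sun); Dec 14, 1969 (Sun).
5 of the 8 holidays fall on weekdays; the rest are weekends and were already excluded.
Business days: 21 − 5 = 16.

16 business days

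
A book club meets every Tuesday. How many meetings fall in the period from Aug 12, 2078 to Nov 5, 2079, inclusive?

Aug 12, 2078 is a Friday.
From Aug 12, 2078 to Nov 5, 2079 is 451 days inclusive.
451 = 7 × 64 + 3, so there are 64 full weeks plus 3 extra days.
Each full week contributes one Tuesday: 64 so far.
The 3 extra days are Fri, Sat, Sun — none qualify.
Total: 64 + 0 = 64.

64 Tuesdays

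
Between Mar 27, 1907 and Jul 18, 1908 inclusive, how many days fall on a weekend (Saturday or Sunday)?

137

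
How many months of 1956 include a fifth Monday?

5

A month has five Mondays exactly when Monday falls within its first (length − 28) days.
Jan: 31 days, starts Sun → 5 of Sun, Mon, Tue ✓
Feb: 29 days, starts Wed → 5 of Wed
Mar: 31 days, starts Thu → 5 of Thu, Fri, Sat
Apr: 30 days, starts Sun → 5 of Sun, Mon ✓
May: 31 days, starts Tue → 5 of Tue, Wed, Thu
Jun: 30 days, starts Fri → 5 of Fri, Sat
Jul: 31 days, starts Sun → 5 of Sun, Mon, Tue ✓
Aug: 31 days, starts Wed → 5 of Wed, Thu, Fri
Sep: 30 days, starts Sat → 5 of Sat, Sun
Oct: 31 days, starts Mon → 5 of Mon, Tue, Wed ✓
Nov: 30 days, starts Thu → 5 of Thu, Fri
Dec: 31 days, starts Sat → 5 of Sat, Sun, Mon ✓
Months with five Mondays: Jan, Apr, Jul, Oct, Dec.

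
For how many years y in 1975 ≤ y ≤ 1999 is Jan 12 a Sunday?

Day of week of January 12 in each year:
1975: Sun ✓, 1976: Mon, 1977: Wed, 1978: Thu, 1979: Fri, 1980: Sat, 1981: Mon, 1982: Tue, 1983: Wed, 1984: Thu, 1985: Sat, 1986: Sun ✓, 1987: Mon, 1988: Tue, 1989: Thu, 1990: Fri, 1991: Sat, 1992: Sun ✓, 1993: Tue, 1994: Wed, 1995: Thu, 1996: Fri, 1997: Sun ✓, 1998: Mon, 1999: Tue
Sundays: 1975, 1986, 1992, 1997.

4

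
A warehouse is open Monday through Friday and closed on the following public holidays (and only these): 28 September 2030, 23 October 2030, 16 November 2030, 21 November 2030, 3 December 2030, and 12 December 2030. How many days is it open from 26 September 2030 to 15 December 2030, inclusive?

53 business days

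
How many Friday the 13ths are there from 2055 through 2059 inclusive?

7

Friday-the-13ths by year:
2055: Aug
2056: Oct
2057: Apr, Jul
2058: Sep, Dec
2059: Jun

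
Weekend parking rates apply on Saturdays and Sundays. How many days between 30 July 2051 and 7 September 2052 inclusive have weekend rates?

30 July 2051 is a Sunday.
That's 406 days from start to end, counting both.
406 = 7 × 58, so the span is exactly 58 full weeks.
Each full week contributes 2 weekend days (Sat, Sun): 58 × 2 = 116.

116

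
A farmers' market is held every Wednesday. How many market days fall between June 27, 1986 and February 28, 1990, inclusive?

June 27, 1986 is a Friday.
That's 1343 days from start to end, counting both.
1343 = 7 × 191 + 6, so there are 191 full weeks plus 6 extra days.
Each full week contributes one Wednesday: 191 so far.
The 6 extra days are Fri, Sat, Sun, Mon, Tue, Wed — 1 of them qualifies.
Total: 191 + 1 = 192.

192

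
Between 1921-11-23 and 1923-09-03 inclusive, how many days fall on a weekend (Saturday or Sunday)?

186

1921-11-23 is a Wednesday.
That's 650 days from start to end, counting both.
650 = 7 × 92 + 6, so there are 92 full weeks plus 6 extra days.
Each full week contributes 2 weekend days (Sat, Sun): 92 × 2 = 184.
The 6 extra days are Wed, Thu, Fri, Sat, Sun, Mon — 2 of them qualify.
Total: 184 + 2 = 186.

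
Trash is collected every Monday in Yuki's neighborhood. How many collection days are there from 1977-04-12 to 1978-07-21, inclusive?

1977-04-12 is a Tuesday.
That's 466 days from start to end, counting both.
466 = 7 × 66 + 4, so there are 66 full weeks plus 4 extra days.
Each full week contributes one Monday: 66 so far.
The 4 extra days are Tue, Wed, Thu, Fri — none qualify.
Total: 66 + 0 = 66.

66 Mondays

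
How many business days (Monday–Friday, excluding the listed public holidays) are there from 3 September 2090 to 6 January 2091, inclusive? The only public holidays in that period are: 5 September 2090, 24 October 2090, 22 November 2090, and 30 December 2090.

3 September 2090 is a Sunday.
From 3 September 2090 to 6 January 2091 is 126 days inclusive.
126 = 7 × 18, so the span is exactly 18 full weeks.
Each full week contributes 5 weekdays (Mon–Fri): 18 × 5 = 90.
Holidays: 5 September 2090 (Tue); 24 October 2090 (Tue); 22 November 2090 (Wed); 30 December 2090 (Sat).
3 of the 4 holidays fall on weekdays; the rest are weekends and were already excluded.
Business days: 90 − 3 = 87.

87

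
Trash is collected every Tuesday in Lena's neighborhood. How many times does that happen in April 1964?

1 April 1964 is a Wednesday.
That's 30 days from start to end, counting both.
30 = 7 × 4 + 2, so there are 4 full weeks plus 2 extra days.
Each full week contributes one Tuesday: 4 so far.
The 2 extra days are Wed, Thu — none qualify.
Total: 4 + 0 = 4.

4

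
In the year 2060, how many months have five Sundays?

A month has five Sundays exactly when Sunday falls within its first (length − 28) days.
Jan: 31 days, starts Thu → 5 of Thu, Fri, Sat
Feb: 29 days, starts Sun → 5 of Sun ✓
Mar: 31 days, starts Mon → 5 of Mon, Tue, Wed
Apr: 30 days, starts Thu → 5 of Thu, Fri
May: 31 days, starts Sat → 5 of Sat, Sun, Mon ✓
Jun: 30 days, starts Tue → 5 of Tue, Wed
Jul: 31 days, starts Thu → 5 of Thu, Fri, Sat
Aug: 31 days, starts Sun → 5 of Sun, Mon, Tue ✓
Sep: 30 days, starts Wed → 5 of Wed, Thu
Oct: 31 days, starts Fri → 5 of Fri, Sat, Sun ✓
Nov: 30 days, starts Mon → 5 of Mon, Tue
Dec: 31 days, starts Wed → 5 of Wed, Thu, Fri
Months with five Sundays: Feb, May, Aug, Oct.

4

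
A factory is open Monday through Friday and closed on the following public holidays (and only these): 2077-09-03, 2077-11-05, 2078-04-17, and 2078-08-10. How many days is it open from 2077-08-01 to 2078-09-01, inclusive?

2077-08-01 is a Sunday.
From 2077-08-01 to 2078-09-01 is 397 days inclusive.
397 = 7 × 56 + 5, so there are 56 full weeks plus 5 extra days.
Each full week contributes 5 weekdays (Mon–Fri): 56 × 5 = 280.
The 5 extra days are Sun, Mon, Tue, Wed, Thu — 4 of them qualify.
Total: 280 + 4 = 284.
Holidays: 2077-09-03 (Fri); 2077-11-05 (Fri); 2078-04-17 (Sun); 2078-08-10 (Wed).
3 of the 4 holidays fall on weekdays; the rest are weekends and were already excluded.
Business days: 284 − 3 = 281.

281 business days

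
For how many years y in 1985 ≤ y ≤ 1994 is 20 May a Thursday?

Day of week of May 20 in each year:
1985: Mon, 1986: Tue, 1987: Wed, 1988: Fri, 1989: Sat, 1990: Sun, 1991: Mon, 1992: Wed, 1993: Thu ✓, 1994: Fri
Thursdays: 1993.

1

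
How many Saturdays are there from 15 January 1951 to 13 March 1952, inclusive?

15 January 1951 is a Monday.
From 15 January 1951 to 13 March 1952 is 424 days inclusive.
424 = 7 × 60 + 4, so there are 60 full weeks plus 4 extra days.
Each full week contributes one Saturday: 60 so far.
The 4 extra days are Monday, Tuesday, Wednesday, Thursday — none qualify.
Total: 60 + 0 = 60.

60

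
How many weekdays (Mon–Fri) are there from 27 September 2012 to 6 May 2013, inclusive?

158

27 September 2012 is a Thursday.
The range spans 222 days (inclusive of both endpoints).
222 = 7 × 31 + 5, so there are 31 full weeks plus 5 extra days.
Each full week contributes 5 weekdays (Mon–Fri): 31 × 5 = 155.
The 5 extra days are Thursday, Friday, Saturday, Sunday, Monday — 3 of them qualify.
Total: 155 + 3 = 158.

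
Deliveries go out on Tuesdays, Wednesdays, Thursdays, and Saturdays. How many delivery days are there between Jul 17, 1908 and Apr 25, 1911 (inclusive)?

Jul 17, 1908 is a Friday.
The range spans 1013 days (inclusive of both endpoints).
1013 = 7 × 144 + 5, so there are 144 full weeks plus 5 extra days.
Each full week contributes 4 days from the set (Tue, Wed, Thu, Sat): 144 × 4 = 576.
The 5 extra days are Friday, Saturday, Sunday, Monday, Tuesday — 2 of them qualify.
Total: 576 + 2 = 578.

578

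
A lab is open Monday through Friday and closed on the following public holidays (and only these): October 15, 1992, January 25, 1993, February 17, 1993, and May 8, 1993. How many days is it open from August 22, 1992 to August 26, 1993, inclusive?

261

August 22, 1992 is a Saturday.
The range spans 370 days (inclusive of both endpoints).
370 = 7 × 52 + 6, so there are 52 full weeks plus 6 extra days.
Each full week contributes 5 weekdays (Mon–Fri): 52 × 5 = 260.
The 6 extra days are Saturday, Sunday, Monday, Tuesday, Wednesday, Thursday — 4 of them qualify.
Total: 260 + 4 = 264.
Holidays: October 15, 1992 (Thu); January 25, 1993 (Mon); February 17, 1993 (Wed); May 8, 1993 (Sat).
3 of the 4 holidays fall on weekdays; the rest are weekends and were already excluded.
Business days: 264 − 3 = 261.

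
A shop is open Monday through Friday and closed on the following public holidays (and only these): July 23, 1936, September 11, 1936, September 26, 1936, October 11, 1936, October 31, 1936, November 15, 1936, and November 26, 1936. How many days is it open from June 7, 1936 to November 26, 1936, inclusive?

121

June 7, 1936 is a Sunday.
That's 173 days from start to end, counting both.
173 = 7 × 24 + 5, so there are 24 full weeks plus 5 extra days.
Each full week contributes 5 weekdays (Mon–Fri): 24 × 5 = 120.
The 5 extra days are Sunday, Monday, Tuesday, Wednesday, Thursday — 4 of them qualify.
Total: 120 + 4 = 124.
Holidays: July 23, 1936 (Thu); September 11, 1936 (Fri); September 26, 1936 (Sat); October 11, 1936 (Sun); October 31, 1936 (Sat); November 15, 1936 (Sun); November 26, 1936 (Thu).
3 of the 7 holidays fall on weekdays; the rest are weekends and were already excluded.
Business days: 124 − 3 = 121.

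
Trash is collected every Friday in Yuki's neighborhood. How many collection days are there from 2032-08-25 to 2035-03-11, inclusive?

133 Fridays

2032-08-25 is a Wednesday.
That's 929 days from start to end, counting both.
929 = 7 × 132 + 5, so there are 132 full weeks plus 5 extra days.
Each full week contributes one Friday: 132 so far.
The 5 extra days are Wed, Thu, Fri, Sat, Sun — 1 of them qualifies.
Total: 132 + 1 = 133.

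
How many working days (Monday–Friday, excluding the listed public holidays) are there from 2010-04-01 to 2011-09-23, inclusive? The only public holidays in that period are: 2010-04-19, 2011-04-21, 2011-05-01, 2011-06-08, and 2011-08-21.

2010-04-01 is a Thursday.
The range spans 541 days (inclusive of both endpoints).
541 = 7 × 77 + 2, so there are 77 full weeks plus 2 extra days.
Each full week contributes 5 weekdays (Mon–Fri): 77 × 5 = 385.
The 2 extra days are Thursday, Friday — 2 of them qualify.
Total: 385 + 2 = 387.
Holidays: 2010-04-19 (Mon); 2011-04-21 (Thu); 2011-05-01 (Sun); 2011-06-08 (Wed); 2011-08-21 (Sun).
3 of the 5 holidays fall on weekdays; the rest are weekends and were already excluded.
Business days: 387 − 3 = 384.

384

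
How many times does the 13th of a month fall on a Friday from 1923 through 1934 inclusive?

Friday-the-13ths by year:
1923: Apr, Jul
1924: Jun
1925: Feb, Mar, Nov
1926: Aug
1927: May
1928: Jan, Apr, Jul
1929: Sep, Dec
1930: Jun
1931: Feb, Mar, Nov
1932: May
1933: Jan, Oct
1934: Apr, Jul

22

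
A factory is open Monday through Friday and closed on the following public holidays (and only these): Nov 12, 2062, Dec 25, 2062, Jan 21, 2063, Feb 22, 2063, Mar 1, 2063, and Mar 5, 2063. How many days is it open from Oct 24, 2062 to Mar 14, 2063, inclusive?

98

Oct 24, 2062 is a Tuesday.
That's 142 days from start to end, counting both.
142 = 7 × 20 + 2, so there are 20 full weeks plus 2 extra days.
Each full week contributes 5 weekdays (Mon–Fri): 20 × 5 = 100.
The 2 extra days are Tuesday, Wednesday — 2 of them qualify.
Total: 100 + 2 = 102.
Holidays: Nov 12, 2062 (Sun); Dec 25, 2062 (Mon); Jan 21, 2063 (Sun); Feb 22, 2063 (Thu); Mar 1, 2063 (Thu); Mar 5, 2063 (Mon).
4 of the 6 holidays fall on weekdays; the rest are weekends and were already excluded.
Business days: 102 − 4 = 98.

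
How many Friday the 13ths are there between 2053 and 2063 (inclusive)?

Friday-the-13ths by year:
2053: Jun
2054: Feb, Mar, Nov
2055: Aug
2056: Oct
2057: Apr, Jul
2058: Sep, Dec
2059: Jun
2060: Feb, Aug
2061: May
2062: Jan, Oct
2063: Apr, Jul

18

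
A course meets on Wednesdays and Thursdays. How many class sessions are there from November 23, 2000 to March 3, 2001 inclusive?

29

November 23, 2000 is a Thursday.
From November 23, 2000 to March 3, 2001 is 101 days inclusive.
101 = 7 × 14 + 3, so there are 14 full weeks plus 3 extra days.
Each full week contributes 2 days from the set (Wed, Thu): 14 × 2 = 28.
The 3 extra days are Thursday, Friday, Saturday — 1 of them qualifies.
Total: 28 + 1 = 29.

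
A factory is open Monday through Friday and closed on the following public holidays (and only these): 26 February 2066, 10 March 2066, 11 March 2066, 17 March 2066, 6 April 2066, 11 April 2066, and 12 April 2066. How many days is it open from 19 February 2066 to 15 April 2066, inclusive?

19 February 2066 is a Friday.
That's 56 days from start to end, counting both.
56 = 7 × 8, so the span is exactly 8 full weeks.
Each full week contributes 5 weekdays (Mon–Fri): 8 × 5 = 40.
Holidays: 26 February 2066 (Fri); 10 March 2066 (Wed); 11 March 2066 (Thu); 17 March 2066 (Wed); 6 April 2066 (Tue); 11 April 2066 (Sun); 12 April 2066 (Mon).
6 of the 7 holidays fall on weekdays; the rest are weekends and were already excluded.
Business days: 40 − 6 = 34.

34 working days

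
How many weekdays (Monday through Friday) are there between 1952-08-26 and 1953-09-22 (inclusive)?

1952-08-26 is a Tuesday.
That's 393 days from start to end, counting both.
393 = 7 × 56 + 1, so there are 56 full weeks plus 1 extra day.
Each full week contributes 5 weekdays (Mon–Fri): 56 × 5 = 280.
The 1 extra day is Tuesday — 1 of them qualifies.
Total: 280 + 1 = 281.

281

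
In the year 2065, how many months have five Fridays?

4

A month has five Fridays exactly when Friday falls within its first (length − 28) days.
Jan: 31 days, starts Thu → 5 of Thu, Fri, Sat ✓
Feb: 28 days, starts Sun → 5 of (none)
Mar: 31 days, starts Sun → 5 of Sun, Mon, Tue
Apr: 30 days, starts Wed → 5 of Wed, Thu
May: 31 days, starts Fri → 5 of Fri, Sat, Sun ✓
Jun: 30 days, starts Mon → 5 of Mon, Tue
Jul: 31 days, starts Wed → 5 of Wed, Thu, Fri ✓
Aug: 31 days, starts Sat → 5 of Sat, Sun, Mon
Sep: 30 days, starts Tue → 5 of Tue, Wed
Oct: 31 days, starts Thu → 5 of Thu, Fri, Sat ✓
Nov: 30 days, starts Sun → 5 of Sun, Mon
Dec: 31 days, starts Tue → 5 of Tue, Wed, Thu
Months with five Fridays: Jan, May, Jul, Oct.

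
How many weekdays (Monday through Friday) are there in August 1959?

August 1, 1959 is a Saturday.
From August 1, 1959 to August 31, 1959 is 31 days inclusive.
31 = 7 × 4 + 3, so there are 4 full weeks plus 3 extra days.
Each full week contributes 5 weekdays (Mon–Fri): 4 × 5 = 20.
The 3 extra days are Sat, Sun, Mon — 1 of them qualifies.
Total: 20 + 1 = 21.

21 weekdays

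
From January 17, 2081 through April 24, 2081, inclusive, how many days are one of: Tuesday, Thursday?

28

January 17, 2081 is a Friday.
That's 98 days from start to end, counting both.
98 = 7 × 14, so the span is exactly 14 full weeks.
Each full week contributes 2 days from the set (Tue, Thu): 14 × 2 = 28.
Total: 28.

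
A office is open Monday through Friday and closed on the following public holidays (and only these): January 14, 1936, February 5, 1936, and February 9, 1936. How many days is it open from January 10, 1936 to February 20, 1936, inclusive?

28

January 10, 1936 is a Friday.
The range spans 42 days (inclusive of both endpoints).
42 = 7 × 6, so the span is exactly 6 full weeks.
Each full week contributes 5 weekdays (Mon–Fri): 6 × 5 = 30.
Holidays: January 14, 1936 (Tue); February 5, 1936 (Wed); February 9, 1936 (Sun).
2 of the 3 holidays fall on weekdays; the rest are weekends and were already excluded.
Business days: 30 − 2 = 28.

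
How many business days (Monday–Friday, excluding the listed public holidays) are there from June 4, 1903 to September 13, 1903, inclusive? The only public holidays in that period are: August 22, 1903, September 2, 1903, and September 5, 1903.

June 4, 1903 is a Thursday.
From June 4, 1903 to September 13, 1903 is 102 days inclusive.
102 = 7 × 14 + 4, so there are 14 full weeks plus 4 extra days.
Each full week contributes 5 weekdays (Mon–Fri): 14 × 5 = 70.
The 4 extra days are Thu, Fri, Sat, Sun — 2 of them qualify.
Total: 70 + 2 = 72.
Holidays: August 22, 1903 (Sat); September 2, 1903 (Wed); September 5, 1903 (Sat).
1 of the 3 holidays fall on weekdays; the rest are weekends and were already excluded.
Business days: 72 − 1 = 71.

71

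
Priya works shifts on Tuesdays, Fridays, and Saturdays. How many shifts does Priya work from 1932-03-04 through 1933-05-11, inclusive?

1932-03-04 is a Friday.
That's 434 days from start to end, counting both.
434 = 7 × 62, so the span is exactly 62 full weeks.
Each full week contributes 3 days from the set (Tue, Fri, Sat): 62 × 3 = 186.

186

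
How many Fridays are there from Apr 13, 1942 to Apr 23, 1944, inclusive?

106 Fridays

Apr 13, 1942 is a Monday.
From Apr 13, 1942 to Apr 23, 1944 is 742 days inclusive.
742 = 7 × 106, so the span is exactly 106 full weeks.
Each full week contributes one Friday: 106 so far.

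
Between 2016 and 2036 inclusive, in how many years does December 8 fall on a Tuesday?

Day of week of December 8 in each year:
2016: Thu, 2017: Fri, 2018: Sat, 2019: Sun, 2020: Tue ✓, 2021: Wed, 2022: Thu, 2023: Fri, 2024: Sun, 2025: Mon, 2026: Tue ✓, 2027: Wed, 2028: Fri, 2029: Sat, 2030: Sun, 2031: Mon, 2032: Wed, 2033: Thu, 2034: Fri, 2035: Sat, 2036: Mon
Tuesdays: 2020, 2026.

2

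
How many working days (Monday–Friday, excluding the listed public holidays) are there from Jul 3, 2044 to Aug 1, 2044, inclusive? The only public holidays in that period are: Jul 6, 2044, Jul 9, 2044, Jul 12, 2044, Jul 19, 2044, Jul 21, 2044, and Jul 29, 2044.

Jul 3, 2044 is a Sunday.
From Jul 3, 2044 to Aug 1, 2044 is 30 days inclusive.
30 = 7 × 4 + 2, so there are 4 full weeks plus 2 extra days.
Each full week contributes 5 weekdays (Mon–Fri): 4 × 5 = 20.
The 2 extra days are Sunday, Monday — 1 of them qualifies.
Total: 20 + 1 = 21.
Holidays: Jul 6, 2044 (Wed); Jul 9, 2044 (Sat); Jul 12, 2044 (Tue); Jul 19, 2044 (Tue); Jul 21, 2044 (Thu); Jul 29, 2044 (Fri).
5 of the 6 holidays fall on weekdays; the rest are weekends and were already excluded.
Business days: 21 − 5 = 16.

16 working days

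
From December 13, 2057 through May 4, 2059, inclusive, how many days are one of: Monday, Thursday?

145

December 13, 2057 is a Thursday.
That's 508 days from start to end, counting both.
508 = 7 × 72 + 4, so there are 72 full weeks plus 4 extra days.
Each full week contributes 2 days from the set (Mon, Thu): 72 × 2 = 144.
The 4 extra days are Thursday, Friday, Saturday, Sunday — 1 of them qualifies.
Total: 144 + 1 = 145.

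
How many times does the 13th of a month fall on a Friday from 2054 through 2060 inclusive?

Friday-the-13ths by year:
2054: Feb, Mar, Nov
2055: Aug
2056: Oct
2057: Apr, Jul
2058: Sep, Dec
2059: Jun
2060: Feb, Aug

12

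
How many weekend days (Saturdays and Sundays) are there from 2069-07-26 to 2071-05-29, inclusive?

2069-07-26 is a Friday.
That's 673 days from start to end, counting both.
673 = 7 × 96 + 1, so there are 96 full weeks plus 1 extra day.
Each full week contributes 2 weekend days (Sat, Sun): 96 × 2 = 192.
The 1 extra day is Friday — none qualify.
Total: 192 + 0 = 192.

192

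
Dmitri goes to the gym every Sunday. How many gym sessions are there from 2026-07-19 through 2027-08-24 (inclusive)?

2026-07-19 is a Sunday.
From 2026-07-19 to 2027-08-24 is 402 days inclusive.
402 = 7 × 57 + 3, so there are 57 full weeks plus 3 extra days.
Each full week contributes one Sunday: 57 so far.
The 3 extra days are Sun, Mon, Tue — 1 of them qualifies.
Total: 57 + 1 = 58.

58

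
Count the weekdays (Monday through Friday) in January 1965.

21 weekdays

January 1, 1965 is a Friday.
The range spans 31 days (inclusive of both endpoints).
31 = 7 × 4 + 3, so there are 4 full weeks plus 3 extra days.
Each full week contributes 5 weekdays (Mon–Fri): 4 × 5 = 20.
The 3 extra days are Friday, Saturday, Sunday — 1 of them qualifies.
Total: 20 + 1 = 21.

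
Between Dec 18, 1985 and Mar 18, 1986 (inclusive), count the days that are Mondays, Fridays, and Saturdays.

39

Dec 18, 1985 is a Wednesday.
From Dec 18, 1985 to Mar 18, 1986 is 91 days inclusive.
91 = 7 × 13, so the span is exactly 13 full weeks.
Each full week contributes 3 days from the set (Mon, Fri, Sat): 13 × 3 = 39.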